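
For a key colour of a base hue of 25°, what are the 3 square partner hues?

115°, 205° and 295°

A square tetradic scheme places four hues every 90°.
25 + 90 = 115°
25 + 180 = 205°
25 + 270 = 295°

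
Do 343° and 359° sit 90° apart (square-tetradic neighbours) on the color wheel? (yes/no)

Angular distance: |343 − 359| = 16 = 16°.
90° apart (square-tetradic neighbours) requires 90°.

no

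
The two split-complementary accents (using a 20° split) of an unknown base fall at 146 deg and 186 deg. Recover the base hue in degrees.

The accents sit 20° either side of the complement, so the complement is their short-arc midpoint on the wheel.
Short-arc midpoint of 146° and 186°: 166°.
Base is 180° from the complement: 166 − 180 = -14 → -14 + 360 = 346°

346°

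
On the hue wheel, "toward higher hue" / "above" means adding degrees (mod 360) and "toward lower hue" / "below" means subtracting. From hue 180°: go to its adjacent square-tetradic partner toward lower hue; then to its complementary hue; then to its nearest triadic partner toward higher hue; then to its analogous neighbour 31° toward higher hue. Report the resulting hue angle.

−90° (square ↓): 180 − 90 = 90°
+180° (complement): 90 + 180 = 270°
+120° (triadic ↑): 270 + 120 = 390 → 390 − 360 = 30°
+31° (analog 31° ↑): 30 + 31 = 61°

61°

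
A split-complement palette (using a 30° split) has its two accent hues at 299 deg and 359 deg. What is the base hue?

149°

The accents sit 30° either side of the complement, so the complement is their short-arc midpoint on the wheel.
Short-arc midpoint of 299° and 359°: 329°.
Base is 180° from the complement: 329 − 180 = 149°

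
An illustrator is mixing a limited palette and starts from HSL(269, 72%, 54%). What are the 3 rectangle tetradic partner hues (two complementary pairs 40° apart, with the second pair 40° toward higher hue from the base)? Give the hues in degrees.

A rectangular tetradic uses two complementary pairs 40° apart: offsets 0°, 40°, 180°, 220°.
269 + 40 = 309°
269 + 180 = 449 → 449 − 360 = 89°
269 + 220 = 489 → 489 − 360 = 129°

309°, 89° and 129°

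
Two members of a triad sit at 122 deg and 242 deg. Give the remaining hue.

A triad spaces three hues 120° apart.
The full set is {2°, 122°, 242°}.

2°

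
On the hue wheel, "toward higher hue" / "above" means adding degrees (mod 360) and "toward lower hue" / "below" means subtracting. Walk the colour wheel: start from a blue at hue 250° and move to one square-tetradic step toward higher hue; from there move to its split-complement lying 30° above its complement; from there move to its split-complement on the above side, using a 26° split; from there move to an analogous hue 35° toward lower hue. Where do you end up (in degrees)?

+90° (square ↑): 250 + 90 = 340°
+210° (split-comp 30° ↑): 340 + 210 = 550 → 550 − 360 = 190°
+206° (split-comp 26° ↑): 190 + 206 = 396 → 396 − 360 = 36°
−35° (analog 35° ↓): 36 − 35 = 1°

1°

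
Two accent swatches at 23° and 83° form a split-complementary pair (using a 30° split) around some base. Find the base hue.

The accents sit 30° either side of the complement, so the complement is their short-arc midpoint on the wheel.
Short-arc midpoint of 23° and 83°: 53°.
Base is 180° from the complement: 53 − 180 = -127 → -127 + 360 = 233°

233°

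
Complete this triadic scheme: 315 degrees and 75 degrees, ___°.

A triad places three hues 120° apart.
The full set through 75° is {75°, 195°, 315°}.
Given {75°, 315°}, the missing hue is 195°.

195°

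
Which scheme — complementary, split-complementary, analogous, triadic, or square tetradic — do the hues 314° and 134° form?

complementary

Sort the hues: 134°, 314°.
Successive gaps around the wheel: 180°, 180°.
Two hues 180° apart are complementary.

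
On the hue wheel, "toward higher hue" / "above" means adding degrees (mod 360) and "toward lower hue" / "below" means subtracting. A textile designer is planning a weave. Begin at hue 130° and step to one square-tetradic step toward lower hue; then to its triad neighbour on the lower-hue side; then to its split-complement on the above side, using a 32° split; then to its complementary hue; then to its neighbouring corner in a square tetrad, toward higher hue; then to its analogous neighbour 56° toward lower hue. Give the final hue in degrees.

346°

130 − 90 = 40°   (square ↓)
40 − 120 = -80 → -80 + 360 = 280°   (triadic ↓)
280 + 212 = 492 → 492 − 360 = 132°   (split-comp 32° ↑)
132 + 180 = 312°   (complement)
312 + 90 = 402 → 402 − 360 = 42°   (square ↑)
42 − 56 = -14 → -14 + 360 = 346°   (analog 56° ↓)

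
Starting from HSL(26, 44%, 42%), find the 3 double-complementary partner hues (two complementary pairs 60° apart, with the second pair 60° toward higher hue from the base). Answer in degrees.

26 + 60 = 86°
26 + 180 = 206°
26 + 240 = 266°

86°, 206°, 266°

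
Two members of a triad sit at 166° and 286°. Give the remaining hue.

46°

A triad spaces three hues 120° apart.
The full set is {46°, 166°, 286°}.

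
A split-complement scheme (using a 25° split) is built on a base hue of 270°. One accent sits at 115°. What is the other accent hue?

Split-complementary hues sit 25° either side of the complement.
Complement of the base 270°: 270 + 180 = 450 → 450 − 360 = 90°
The given accent 115° is 25° one side of 90°; the other accent sits 25° the other side: 90 − 25 = 65°

65°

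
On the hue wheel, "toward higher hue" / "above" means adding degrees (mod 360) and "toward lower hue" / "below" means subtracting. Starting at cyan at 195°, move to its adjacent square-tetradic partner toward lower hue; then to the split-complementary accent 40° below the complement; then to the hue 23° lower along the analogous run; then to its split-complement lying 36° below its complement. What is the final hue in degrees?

square ↓ −90°: 195 − 90 = 105°
split-comp 40° ↓ +140°: 105 + 140 = 245°
analog 23° ↓ −23°: 245 − 23 = 222°
split-comp 36° ↓ +144°: 222 + 144 = 366 → 366 − 360 = 6°

6°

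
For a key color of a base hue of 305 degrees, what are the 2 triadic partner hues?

65° and 185°

A triad places three hues 120° apart.
305 + 120 = 425 → 425 − 360 = 65°
305 + 240 = 545 → 545 − 360 = 185°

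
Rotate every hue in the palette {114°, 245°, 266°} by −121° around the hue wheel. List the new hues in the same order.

114 − 121 = -7 → -7 + 360 = 353°
245 − 121 = 124°
266 − 121 = 145°

353°, 124°, 145°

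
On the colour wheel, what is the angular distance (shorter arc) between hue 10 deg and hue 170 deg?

160°

|10 − 170| = 160.
160 ≤ 180, so the shorter arc is 160°.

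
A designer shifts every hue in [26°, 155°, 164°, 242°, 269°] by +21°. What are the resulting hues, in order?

47°, 176°, 185°, 263°, 290°

26 + 21 = 47°
155 + 21 = 176°
164 + 21 = 185°
242 + 21 = 263°
269 + 21 = 290°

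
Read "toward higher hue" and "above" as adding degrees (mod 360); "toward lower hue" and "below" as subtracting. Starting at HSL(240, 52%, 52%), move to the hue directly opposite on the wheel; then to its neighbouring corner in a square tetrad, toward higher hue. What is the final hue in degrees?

+180° (complement): 240 + 180 = 420 → 420 − 360 = 60°
+90° (square ↑): 60 + 90 = 150°

150°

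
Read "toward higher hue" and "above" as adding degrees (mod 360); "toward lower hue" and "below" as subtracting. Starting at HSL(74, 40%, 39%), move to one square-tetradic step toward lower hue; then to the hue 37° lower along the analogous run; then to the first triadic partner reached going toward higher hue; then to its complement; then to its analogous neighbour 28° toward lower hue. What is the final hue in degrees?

−90° (square ↓): 74 − 90 = -16 → -16 + 360 = 344°
−37° (analog 37° ↓): 344 − 37 = 307°
+120° (triadic ↑): 307 + 120 = 427 → 427 − 360 = 67°
+180° (complement): 67 + 180 = 247°
−28° (analog 28° ↓): 247 − 28 = 219°

219°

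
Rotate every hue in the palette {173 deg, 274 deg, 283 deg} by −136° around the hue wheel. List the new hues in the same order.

173 − 136 = 37°
274 − 136 = 138°
283 − 136 = 147°

37°, 138°, 147°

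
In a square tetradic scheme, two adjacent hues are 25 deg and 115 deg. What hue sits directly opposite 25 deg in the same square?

205°

A square tetradic scheme places four hues 90° apart; opposite corners are 180° apart.
25 + 180 = 205°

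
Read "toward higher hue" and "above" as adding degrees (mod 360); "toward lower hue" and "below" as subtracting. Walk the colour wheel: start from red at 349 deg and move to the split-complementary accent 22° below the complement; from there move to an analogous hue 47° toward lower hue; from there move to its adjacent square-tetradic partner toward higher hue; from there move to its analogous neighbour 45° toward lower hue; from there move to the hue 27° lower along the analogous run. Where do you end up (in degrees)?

349 + 158 = 507 → 507 − 360 = 147°   (split-comp 22° ↓)
147 − 47 = 100°   (analog 47° ↓)
100 + 90 = 190°   (square ↑)
190 − 45 = 145°   (analog 45° ↓)
145 − 27 = 118°   (analog 27° ↓)

118°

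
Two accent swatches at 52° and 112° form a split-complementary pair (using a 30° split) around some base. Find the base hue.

262°

The accents sit 30° either side of the complement, so the complement is their short-arc midpoint on the wheel.
Short-arc midpoint of 52° and 112°: 82°.
Base is 180° from the complement: 82 − 180 = -98 → -98 + 360 = 262°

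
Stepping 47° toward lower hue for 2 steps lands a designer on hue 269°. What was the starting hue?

3°

2 steps of 47° (toward lower hue) give a net shift of −94°.
Start = end − shift: 269 + 94 = 363 → 363 − 360 = 3°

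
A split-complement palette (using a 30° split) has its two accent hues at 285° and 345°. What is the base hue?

135°

The accents sit 30° either side of the complement, so the complement is their short-arc midpoint on the wheel.
Short-arc midpoint of 285° and 345°: 315°.
Base is 180° from the complement: 315 − 180 = 135°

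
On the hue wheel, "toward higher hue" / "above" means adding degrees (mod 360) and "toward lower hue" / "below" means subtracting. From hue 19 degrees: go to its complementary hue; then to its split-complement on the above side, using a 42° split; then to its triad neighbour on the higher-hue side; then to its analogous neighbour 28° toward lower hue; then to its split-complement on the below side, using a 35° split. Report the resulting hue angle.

298°

complement +180°: 19 + 180 = 199°
split-comp 42° ↑ +222°: 199 + 222 = 421 → 421 − 360 = 61°
triadic ↑ +120°: 61 + 120 = 181°
analog 28° ↓ −28°: 181 − 28 = 153°
split-comp 35° ↓ +145°: 153 + 145 = 298°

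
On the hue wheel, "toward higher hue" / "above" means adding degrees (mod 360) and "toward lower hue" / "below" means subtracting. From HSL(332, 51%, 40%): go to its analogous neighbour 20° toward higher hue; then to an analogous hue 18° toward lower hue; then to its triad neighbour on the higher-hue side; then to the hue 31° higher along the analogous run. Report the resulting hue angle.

125°

332 + 20 = 352°   (analog 20° ↑)
352 − 18 = 334°   (analog 18° ↓)
334 + 120 = 454 → 454 − 360 = 94°   (triadic ↑)
94 + 31 = 125°   (analog 31° ↑)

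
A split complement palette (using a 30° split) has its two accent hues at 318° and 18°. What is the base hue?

168°

The accents sit 30° either side of the complement, so the complement is their short-arc midpoint on the wheel.
Short-arc midpoint of 318° and 18°: 348°.
Base is 180° from the complement: 348 − 180 = 168°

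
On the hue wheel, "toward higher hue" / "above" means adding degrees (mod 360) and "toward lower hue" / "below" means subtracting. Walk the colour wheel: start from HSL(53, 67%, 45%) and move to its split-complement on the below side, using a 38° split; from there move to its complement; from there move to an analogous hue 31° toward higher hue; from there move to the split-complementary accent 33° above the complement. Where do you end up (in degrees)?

+142° (split-comp 38° ↓): 53 + 142 = 195°
+180° (complement): 195 + 180 = 375 → 375 − 360 = 15°
+31° (analog 31° ↑): 15 + 31 = 46°
+213° (split-comp 33° ↑): 46 + 213 = 259°

259°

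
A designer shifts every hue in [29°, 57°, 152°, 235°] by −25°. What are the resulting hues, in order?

4°, 32°, 127°, 210°

29 − 25 = 4°
57 − 25 = 32°
152 − 25 = 127°
235 − 25 = 210°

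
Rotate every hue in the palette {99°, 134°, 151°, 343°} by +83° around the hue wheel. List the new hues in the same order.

99 + 83 = 182°
134 + 83 = 217°
151 + 83 = 234°
343 + 83 = 426 → 426 − 360 = 66°

182°, 217°, 234°, 66°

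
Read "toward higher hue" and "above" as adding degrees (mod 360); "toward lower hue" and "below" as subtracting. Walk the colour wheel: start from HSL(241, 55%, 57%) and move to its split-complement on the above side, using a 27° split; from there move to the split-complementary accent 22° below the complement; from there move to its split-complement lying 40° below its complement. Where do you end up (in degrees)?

+207° (split-comp 27° ↑): 241 + 207 = 448 → 448 − 360 = 88°
+158° (split-comp 22° ↓): 88 + 158 = 246°
+140° (split-comp 40° ↓): 246 + 140 = 386 → 386 − 360 = 26°

26°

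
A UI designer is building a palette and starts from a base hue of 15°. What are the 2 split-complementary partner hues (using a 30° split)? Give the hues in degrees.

Split-complementary hues sit 30° either side of the complement.
Complement of 15°: 15 + 180 = 195°
195 − 30 = 165°
195 + 30 = 225°

165° and 225°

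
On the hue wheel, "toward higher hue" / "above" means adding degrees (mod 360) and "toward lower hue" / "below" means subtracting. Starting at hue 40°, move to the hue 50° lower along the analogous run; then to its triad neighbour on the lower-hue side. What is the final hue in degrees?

40 − 50 = -10 → -10 + 360 = 350°   (analog 50° ↓)
350 − 120 = 230°   (triadic ↓)

230°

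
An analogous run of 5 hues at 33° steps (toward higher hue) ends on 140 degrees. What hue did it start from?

8°

4 steps of 33° (toward higher hue) give a net shift of +132°.
Start = end − shift: 140 − 132 = 8°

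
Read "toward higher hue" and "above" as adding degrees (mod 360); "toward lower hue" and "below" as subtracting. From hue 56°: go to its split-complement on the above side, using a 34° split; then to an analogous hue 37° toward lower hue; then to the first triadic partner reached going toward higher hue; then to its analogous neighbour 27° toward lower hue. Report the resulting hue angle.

56 + 214 = 270°   (split-comp 34° ↑)
270 − 37 = 233°   (analog 37° ↓)
233 + 120 = 353°   (triadic ↑)
353 − 27 = 326°   (analog 27° ↓)

326°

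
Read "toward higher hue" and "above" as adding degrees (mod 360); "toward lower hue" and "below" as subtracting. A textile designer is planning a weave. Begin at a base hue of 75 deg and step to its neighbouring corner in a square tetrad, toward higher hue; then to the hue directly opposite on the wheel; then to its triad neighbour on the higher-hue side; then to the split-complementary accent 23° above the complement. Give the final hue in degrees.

308°

square ↑ +90°: 75 + 90 = 165°
complement +180°: 165 + 180 = 345°
triadic ↑ +120°: 345 + 120 = 465 → 465 − 360 = 105°
split-comp 23° ↑ +203°: 105 + 203 = 308°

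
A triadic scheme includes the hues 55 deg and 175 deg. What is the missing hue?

295°

A triad places three hues 120° apart.
The full set through 55° is {55°, 175°, 295°}.
Given {55°, 175°}, the missing hue is 295°.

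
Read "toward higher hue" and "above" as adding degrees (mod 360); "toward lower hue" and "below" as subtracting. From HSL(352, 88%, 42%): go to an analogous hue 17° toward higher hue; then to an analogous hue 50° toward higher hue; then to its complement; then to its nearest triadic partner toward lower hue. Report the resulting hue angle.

352 + 17 = 369 → 369 − 360 = 9°   (analog 17° ↑)
9 + 50 = 59°   (analog 50° ↑)
59 + 180 = 239°   (complement)
239 − 120 = 119°   (triadic ↓)

119°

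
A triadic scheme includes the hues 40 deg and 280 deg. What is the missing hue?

A triad places three hues 120° apart.
The full set through 40° is {40°, 160°, 280°}.
Given {40°, 280°}, the missing hue is 160°.

160°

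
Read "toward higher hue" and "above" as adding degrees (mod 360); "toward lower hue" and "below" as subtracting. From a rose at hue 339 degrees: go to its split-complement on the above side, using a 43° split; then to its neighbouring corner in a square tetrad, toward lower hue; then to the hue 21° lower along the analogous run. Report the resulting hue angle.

91°

split-comp 43° ↑ +223°: 339 + 223 = 562 → 562 − 360 = 202°
square ↓ −90°: 202 − 90 = 112°
analog 21° ↓ −21°: 112 − 21 = 91°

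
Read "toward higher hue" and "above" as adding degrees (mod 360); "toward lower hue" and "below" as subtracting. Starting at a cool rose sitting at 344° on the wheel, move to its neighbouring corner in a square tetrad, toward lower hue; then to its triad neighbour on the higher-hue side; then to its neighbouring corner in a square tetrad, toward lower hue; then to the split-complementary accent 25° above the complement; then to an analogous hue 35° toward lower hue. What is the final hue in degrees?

344 − 90 = 254°   (square ↓)
254 + 120 = 374 → 374 − 360 = 14°   (triadic ↑)
14 − 90 = -76 → -76 + 360 = 284°   (square ↓)
284 + 205 = 489 → 489 − 360 = 129°   (split-comp 25° ↑)
129 − 35 = 94°   (analog 35° ↓)

94°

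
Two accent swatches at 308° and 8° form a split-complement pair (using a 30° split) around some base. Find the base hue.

The accents sit 30° either side of the complement, so the complement is their short-arc midpoint on the wheel.
Short-arc midpoint of 308° and 8°: 338°.
Base is 180° from the complement: 338 − 180 = 158°

158°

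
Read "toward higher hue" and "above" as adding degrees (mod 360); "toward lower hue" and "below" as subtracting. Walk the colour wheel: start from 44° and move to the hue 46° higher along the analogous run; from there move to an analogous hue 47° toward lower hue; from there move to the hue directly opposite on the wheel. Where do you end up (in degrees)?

analog 46° ↑ +46°: 44 + 46 = 90°
analog 47° ↓ −47°: 90 − 47 = 43°
complement +180°: 43 + 180 = 223°

223°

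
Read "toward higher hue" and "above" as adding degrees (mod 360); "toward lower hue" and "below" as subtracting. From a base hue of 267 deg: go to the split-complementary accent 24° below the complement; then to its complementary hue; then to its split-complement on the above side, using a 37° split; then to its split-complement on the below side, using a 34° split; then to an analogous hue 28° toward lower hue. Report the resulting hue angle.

+156° (split-comp 24° ↓): 267 + 156 = 423 → 423 − 360 = 63°
+180° (complement): 63 + 180 = 243°
+217° (split-comp 37° ↑): 243 + 217 = 460 → 460 − 360 = 100°
+146° (split-comp 34° ↓): 100 + 146 = 246°
−28° (analog 28° ↓): 246 − 28 = 218°

218°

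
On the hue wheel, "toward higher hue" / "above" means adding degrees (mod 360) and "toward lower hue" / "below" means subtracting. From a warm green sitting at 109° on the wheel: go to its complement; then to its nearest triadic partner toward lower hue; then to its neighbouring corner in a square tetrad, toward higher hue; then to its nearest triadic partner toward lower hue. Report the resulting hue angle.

139°

+180° (complement): 109 + 180 = 289°
−120° (triadic ↓): 289 − 120 = 169°
+90° (square ↑): 169 + 90 = 259°
−120° (triadic ↓): 259 − 120 = 139°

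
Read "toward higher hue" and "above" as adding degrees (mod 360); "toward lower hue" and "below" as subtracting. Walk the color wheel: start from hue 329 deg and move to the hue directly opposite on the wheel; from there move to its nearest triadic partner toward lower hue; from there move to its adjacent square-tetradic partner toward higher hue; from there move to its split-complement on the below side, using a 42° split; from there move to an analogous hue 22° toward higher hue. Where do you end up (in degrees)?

279°

+180° (complement): 329 + 180 = 509 → 509 − 360 = 149°
−120° (triadic ↓): 149 − 120 = 29°
+90° (square ↑): 29 + 90 = 119°
+138° (split-comp 42° ↓): 119 + 138 = 257°
+22° (analog 22° ↑): 257 + 22 = 279°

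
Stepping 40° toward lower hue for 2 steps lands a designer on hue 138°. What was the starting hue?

2 steps of 40° (toward lower hue) give a net shift of −80°.
Start = end − shift: 138 + 80 = 218°

218°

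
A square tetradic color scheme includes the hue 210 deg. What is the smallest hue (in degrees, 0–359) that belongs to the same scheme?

A square tetradic scheme places four hues every 90°.
The full set through 210° is {30°, 120°, 210°, 300°}.

30°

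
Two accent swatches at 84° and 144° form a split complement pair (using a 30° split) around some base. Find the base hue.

294°

The accents sit 30° either side of the complement, so the complement is their short-arc midpoint on the wheel.
Short-arc midpoint of 84° and 144°: 114°.
Base is 180° from the complement: 114 − 180 = -66 → -66 + 360 = 294°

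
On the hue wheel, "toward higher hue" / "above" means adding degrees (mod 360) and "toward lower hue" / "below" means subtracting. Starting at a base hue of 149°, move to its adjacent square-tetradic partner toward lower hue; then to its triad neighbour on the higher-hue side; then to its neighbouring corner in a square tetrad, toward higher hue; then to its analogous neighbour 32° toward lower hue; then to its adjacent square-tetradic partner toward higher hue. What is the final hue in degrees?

149 − 90 = 59°   (square ↓)
59 + 120 = 179°   (triadic ↑)
179 + 90 = 269°   (square ↑)
269 − 32 = 237°   (analog 32° ↓)
237 + 90 = 327°   (square ↑)

327°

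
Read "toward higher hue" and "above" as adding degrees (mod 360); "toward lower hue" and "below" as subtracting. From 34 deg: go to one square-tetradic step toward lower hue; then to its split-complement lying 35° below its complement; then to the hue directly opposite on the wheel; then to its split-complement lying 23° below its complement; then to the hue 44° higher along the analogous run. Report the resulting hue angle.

square ↓ −90°: 34 − 90 = -56 → -56 + 360 = 304°
split-comp 35° ↓ +145°: 304 + 145 = 449 → 449 − 360 = 89°
complement +180°: 89 + 180 = 269°
split-comp 23° ↓ +157°: 269 + 157 = 426 → 426 − 360 = 66°
analog 44° ↑ +44°: 66 + 44 = 110°

110°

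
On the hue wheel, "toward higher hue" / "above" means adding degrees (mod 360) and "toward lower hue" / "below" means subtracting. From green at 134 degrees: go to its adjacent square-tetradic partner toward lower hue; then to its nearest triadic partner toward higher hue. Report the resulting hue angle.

164°

−90° (square ↓): 134 − 90 = 44°
+120° (triadic ↑): 44 + 120 = 164°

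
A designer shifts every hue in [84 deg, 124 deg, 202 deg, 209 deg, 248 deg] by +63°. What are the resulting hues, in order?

147°, 187°, 265°, 272°, 311°

84 + 63 = 147°
124 + 63 = 187°
202 + 63 = 265°
209 + 63 = 272°
248 + 63 = 311°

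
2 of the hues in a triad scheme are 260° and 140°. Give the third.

A triad places three hues 120° apart.
The full set through 140° is {20°, 140°, 260°}.
Given {140°, 260°}, the missing hue is 20°.

20°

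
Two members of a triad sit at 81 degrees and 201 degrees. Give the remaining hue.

321°

A triad spaces three hues 120° apart.
The full set is {81°, 201°, 321°}.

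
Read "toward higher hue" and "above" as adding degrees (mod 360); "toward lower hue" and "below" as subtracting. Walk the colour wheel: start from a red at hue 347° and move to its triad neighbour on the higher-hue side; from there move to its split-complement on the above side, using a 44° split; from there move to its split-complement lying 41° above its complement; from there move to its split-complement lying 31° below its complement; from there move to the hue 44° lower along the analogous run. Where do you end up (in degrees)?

triadic ↑ +120°: 347 + 120 = 467 → 467 − 360 = 107°
split-comp 44° ↑ +224°: 107 + 224 = 331°
split-comp 41° ↑ +221°: 331 + 221 = 552 → 552 − 360 = 192°
split-comp 31° ↓ +149°: 192 + 149 = 341°
analog 44° ↓ −44°: 341 − 44 = 297°

297°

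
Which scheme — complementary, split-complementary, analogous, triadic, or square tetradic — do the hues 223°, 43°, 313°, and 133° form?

square tetradic

Sort the hues: 43°, 133°, 223°, 313°.
Successive gaps around the wheel: 90°, 90°, 90°, 90°.
Four hues every 90° form a square tetradic scheme.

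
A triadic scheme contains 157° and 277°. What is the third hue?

A triad spaces three hues 120° apart.
The full set is {37°, 157°, 277°}.

37°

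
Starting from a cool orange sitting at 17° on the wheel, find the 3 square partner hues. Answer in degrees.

A square tetradic scheme places four hues every 90°.
17 + 90 = 107°
17 + 180 = 197°
17 + 270 = 287°

107°, 197°, 287°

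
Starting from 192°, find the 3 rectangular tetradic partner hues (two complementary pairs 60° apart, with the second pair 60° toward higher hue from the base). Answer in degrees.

252°, 12°, and 72°

A rectangular tetradic uses two complementary pairs 60° apart: offsets 0°, 60°, 180°, 240°.
192 + 60 = 252°
192 + 180 = 372 → 372 − 360 = 12°
192 + 240 = 432 → 432 − 360 = 72°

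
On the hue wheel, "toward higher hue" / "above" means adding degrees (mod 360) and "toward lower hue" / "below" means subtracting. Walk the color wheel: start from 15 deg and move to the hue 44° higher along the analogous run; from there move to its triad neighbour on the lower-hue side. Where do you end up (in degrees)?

299°

15 + 44 = 59°   (analog 44° ↑)
59 − 120 = -61 → -61 + 360 = 299°   (triadic ↓)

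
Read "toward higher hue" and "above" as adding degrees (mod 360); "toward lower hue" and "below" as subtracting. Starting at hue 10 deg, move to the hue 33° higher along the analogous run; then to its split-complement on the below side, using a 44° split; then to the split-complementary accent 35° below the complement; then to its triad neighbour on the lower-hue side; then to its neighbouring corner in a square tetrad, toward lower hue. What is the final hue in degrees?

analog 33° ↑ +33°: 10 + 33 = 43°
split-comp 44° ↓ +136°: 43 + 136 = 179°
split-comp 35° ↓ +145°: 179 + 145 = 324°
triadic ↓ −120°: 324 − 120 = 204°
square ↓ −90°: 204 − 90 = 114°

114°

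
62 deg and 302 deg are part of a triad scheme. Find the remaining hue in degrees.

182°

A triad places three hues 120° apart.
The full set through 62° is {62°, 182°, 302°}.
Given {62°, 302°}, the missing hue is 182°.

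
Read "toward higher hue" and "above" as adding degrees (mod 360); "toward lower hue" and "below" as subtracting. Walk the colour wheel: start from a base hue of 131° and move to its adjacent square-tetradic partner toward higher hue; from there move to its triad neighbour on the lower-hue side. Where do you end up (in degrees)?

101°

131 + 90 = 221°   (square ↑)
221 − 120 = 101°   (triadic ↓)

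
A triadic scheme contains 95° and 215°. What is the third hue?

335°

A triad spaces three hues 120° apart.
The full set is {95°, 215°, 335°}.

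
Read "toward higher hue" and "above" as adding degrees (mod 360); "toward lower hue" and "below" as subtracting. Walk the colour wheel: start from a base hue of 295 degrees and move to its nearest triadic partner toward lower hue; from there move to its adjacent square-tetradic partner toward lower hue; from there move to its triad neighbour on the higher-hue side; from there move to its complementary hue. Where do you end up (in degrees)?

25°

−120° (triadic ↓): 295 − 120 = 175°
−90° (square ↓): 175 − 90 = 85°
+120° (triadic ↑): 85 + 120 = 205°
+180° (complement): 205 + 180 = 385 → 385 − 360 = 25°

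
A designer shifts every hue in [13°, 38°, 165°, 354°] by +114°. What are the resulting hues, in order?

127°, 152°, 279°, 108°

13 + 114 = 127°
38 + 114 = 152°
165 + 114 = 279°
354 + 114 = 468 → 468 − 360 = 108°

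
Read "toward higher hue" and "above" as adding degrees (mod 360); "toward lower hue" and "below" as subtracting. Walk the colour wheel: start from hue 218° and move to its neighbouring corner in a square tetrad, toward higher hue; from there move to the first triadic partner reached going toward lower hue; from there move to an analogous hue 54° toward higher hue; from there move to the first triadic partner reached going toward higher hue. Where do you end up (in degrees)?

2°

+90° (square ↑): 218 + 90 = 308°
−120° (triadic ↓): 308 − 120 = 188°
+54° (analog 54° ↑): 188 + 54 = 242°
+120° (triadic ↑): 242 + 120 = 362 → 362 − 360 = 2°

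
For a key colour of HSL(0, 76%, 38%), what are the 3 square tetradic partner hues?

A square tetradic scheme places four hues every 90°.
0 + 90 = 90°
0 + 180 = 180°
0 + 270 = 270°

90°, 180°, and 270°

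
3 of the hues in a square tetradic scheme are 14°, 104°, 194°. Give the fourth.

284°

A square tetradic scheme places four hues every 90°.
The full set through 14° is {14°, 104°, 194°, 284°}.
Given {14°, 104°, 194°}, the missing hue is 284°.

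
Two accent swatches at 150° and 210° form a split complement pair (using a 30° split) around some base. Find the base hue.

The accents sit 30° either side of the complement, so the complement is their short-arc midpoint on the wheel.
Short-arc midpoint of 150° and 210°: 180°.
Base is 180° from the complement: 180 − 180 = 0°

0°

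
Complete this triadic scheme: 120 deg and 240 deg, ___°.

A triad places three hues 120° apart.
The full set through 120° is {0°, 120°, 240°}.
Given {120°, 240°}, the missing hue is 0°.

0°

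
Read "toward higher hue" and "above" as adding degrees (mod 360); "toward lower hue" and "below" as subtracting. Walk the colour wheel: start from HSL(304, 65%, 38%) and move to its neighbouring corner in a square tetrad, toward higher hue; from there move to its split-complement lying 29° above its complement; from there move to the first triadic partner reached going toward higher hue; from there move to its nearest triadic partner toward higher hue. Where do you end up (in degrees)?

+90° (square ↑): 304 + 90 = 394 → 394 − 360 = 34°
+209° (split-comp 29° ↑): 34 + 209 = 243°
+120° (triadic ↑): 243 + 120 = 363 → 363 − 360 = 3°
+120° (triadic ↑): 3 + 120 = 123°

123°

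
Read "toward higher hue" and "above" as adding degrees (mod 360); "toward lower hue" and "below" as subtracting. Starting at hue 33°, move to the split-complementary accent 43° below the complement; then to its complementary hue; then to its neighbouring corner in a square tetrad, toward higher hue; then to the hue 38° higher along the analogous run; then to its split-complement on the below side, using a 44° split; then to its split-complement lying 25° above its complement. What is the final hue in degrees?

+137° (split-comp 43° ↓): 33 + 137 = 170°
+180° (complement): 170 + 180 = 350°
+90° (square ↑): 350 + 90 = 440 → 440 − 360 = 80°
+38° (analog 38° ↑): 80 + 38 = 118°
+136° (split-comp 44° ↓): 118 + 136 = 254°
+205° (split-comp 25° ↑): 254 + 205 = 459 → 459 − 360 = 99°

99°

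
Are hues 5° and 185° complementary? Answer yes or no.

Angular distance: |5 − 185| = 180 = 180°.
Complementary requires 180°.

yes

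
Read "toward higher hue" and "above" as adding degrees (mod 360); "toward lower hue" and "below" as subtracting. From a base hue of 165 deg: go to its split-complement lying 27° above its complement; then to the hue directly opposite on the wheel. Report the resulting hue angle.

192°

165 + 207 = 372 → 372 − 360 = 12°   (split-comp 27° ↑)
12 + 180 = 192°   (complement)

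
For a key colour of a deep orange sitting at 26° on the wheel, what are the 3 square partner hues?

A square tetradic scheme places four hues every 90°.
26 + 90 = 116°
26 + 180 = 206°
26 + 270 = 296°

116°, 206° and 296°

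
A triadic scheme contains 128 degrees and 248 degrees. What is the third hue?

A triad spaces three hues 120° apart.
The full set is {8°, 128°, 248°}.

8°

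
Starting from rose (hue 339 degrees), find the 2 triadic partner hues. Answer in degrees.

99° and 219°

A triad places three hues 120° apart.
339 + 120 = 459 → 459 − 360 = 99°
339 + 240 = 579 → 579 − 360 = 219°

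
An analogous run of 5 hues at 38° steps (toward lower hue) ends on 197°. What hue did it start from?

349°

4 steps of 38° (toward lower hue) give a net shift of −152°.
Start = end − shift: 197 + 152 = 349°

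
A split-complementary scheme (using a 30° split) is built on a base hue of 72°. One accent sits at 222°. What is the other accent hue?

Split-complementary hues sit 30° either side of the complement.
Complement of the base 72°: 72 + 180 = 252°
The given accent 222° is 30° one side of 252°; the other accent sits 30° the other side: 252 + 30 = 282°

282°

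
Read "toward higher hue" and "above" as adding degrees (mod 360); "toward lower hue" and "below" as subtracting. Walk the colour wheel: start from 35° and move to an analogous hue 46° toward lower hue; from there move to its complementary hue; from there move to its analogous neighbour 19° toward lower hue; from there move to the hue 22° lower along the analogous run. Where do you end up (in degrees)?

128°

35 − 46 = -11 → -11 + 360 = 349°   (analog 46° ↓)
349 + 180 = 529 → 529 − 360 = 169°   (complement)
169 − 19 = 150°   (analog 19° ↓)
150 − 22 = 128°   (analog 22° ↓)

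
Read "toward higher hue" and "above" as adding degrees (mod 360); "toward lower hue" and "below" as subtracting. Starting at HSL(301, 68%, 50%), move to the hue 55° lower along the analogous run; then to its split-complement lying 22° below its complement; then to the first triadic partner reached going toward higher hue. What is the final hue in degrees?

164°

−55° (analog 55° ↓): 301 − 55 = 246°
+158° (split-comp 22° ↓): 246 + 158 = 404 → 404 − 360 = 44°
+120° (triadic ↑): 44 + 120 = 164°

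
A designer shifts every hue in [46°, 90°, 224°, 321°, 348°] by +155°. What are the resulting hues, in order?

201°, 245°, 19°, 116°, 143°

46 + 155 = 201°
90 + 155 = 245°
224 + 155 = 379 → 379 − 360 = 19°
321 + 155 = 476 → 476 − 360 = 116°
348 + 155 = 503 → 503 − 360 = 143°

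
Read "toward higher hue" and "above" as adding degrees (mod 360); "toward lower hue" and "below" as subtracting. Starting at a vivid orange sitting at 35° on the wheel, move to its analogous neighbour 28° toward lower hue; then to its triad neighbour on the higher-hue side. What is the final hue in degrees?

analog 28° ↓ −28°: 35 − 28 = 7°
triadic ↑ +120°: 7 + 120 = 127°

127°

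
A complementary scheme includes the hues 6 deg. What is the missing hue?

186°

The complement sits 180° across the wheel.
The full set through 6° is {6°, 186°}.
Given {6°}, the missing hue is 186°.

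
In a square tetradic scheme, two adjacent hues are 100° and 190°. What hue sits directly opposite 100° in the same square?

280°

A square tetradic scheme places four hues 90° apart; opposite corners are 180° apart.
100 + 180 = 280°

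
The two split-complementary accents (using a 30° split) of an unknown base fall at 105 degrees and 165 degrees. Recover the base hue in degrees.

315°

The accents sit 30° either side of the complement, so the complement is their short-arc midpoint on the wheel.
Short-arc midpoint of 105° and 165°: 135°.
Base is 180° from the complement: 135 − 180 = -45 → -45 + 360 = 315°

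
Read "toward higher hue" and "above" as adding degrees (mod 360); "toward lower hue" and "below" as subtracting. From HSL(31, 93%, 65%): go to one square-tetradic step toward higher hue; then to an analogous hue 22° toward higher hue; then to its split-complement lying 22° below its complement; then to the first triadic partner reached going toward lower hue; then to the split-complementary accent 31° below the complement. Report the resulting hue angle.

330°

+90° (square ↑): 31 + 90 = 121°
+22° (analog 22° ↑): 121 + 22 = 143°
+158° (split-comp 22° ↓): 143 + 158 = 301°
−120° (triadic ↓): 301 − 120 = 181°
+149° (split-comp 31° ↓): 181 + 149 = 330°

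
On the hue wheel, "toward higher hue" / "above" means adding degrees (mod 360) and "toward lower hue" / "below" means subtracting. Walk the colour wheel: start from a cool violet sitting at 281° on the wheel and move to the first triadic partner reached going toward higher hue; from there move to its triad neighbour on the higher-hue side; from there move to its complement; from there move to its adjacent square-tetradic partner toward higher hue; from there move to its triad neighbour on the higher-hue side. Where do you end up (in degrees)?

191°

281 + 120 = 401 → 401 − 360 = 41°   (triadic ↑)
41 + 120 = 161°   (triadic ↑)
161 + 180 = 341°   (complement)
341 + 90 = 431 → 431 − 360 = 71°   (square ↑)
71 + 120 = 191°   (triadic ↑)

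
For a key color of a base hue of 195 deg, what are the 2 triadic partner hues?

315° and 75°

A triad places three hues 120° apart.
195 + 120 = 315°
195 + 240 = 435 → 435 − 360 = 75°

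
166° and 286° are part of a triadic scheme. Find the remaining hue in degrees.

A triad places three hues 120° apart.
The full set through 166° is {46°, 166°, 286°}.
Given {166°, 286°}, the missing hue is 46°.

46°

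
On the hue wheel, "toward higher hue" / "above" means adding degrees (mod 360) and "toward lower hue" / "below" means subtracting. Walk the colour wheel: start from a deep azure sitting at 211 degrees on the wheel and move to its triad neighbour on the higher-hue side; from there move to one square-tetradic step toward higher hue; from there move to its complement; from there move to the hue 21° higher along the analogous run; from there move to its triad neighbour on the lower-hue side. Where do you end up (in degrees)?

142°

211 + 120 = 331°   (triadic ↑)
331 + 90 = 421 → 421 − 360 = 61°   (square ↑)
61 + 180 = 241°   (complement)
241 + 21 = 262°   (analog 21° ↑)
262 − 120 = 142°   (triadic ↓)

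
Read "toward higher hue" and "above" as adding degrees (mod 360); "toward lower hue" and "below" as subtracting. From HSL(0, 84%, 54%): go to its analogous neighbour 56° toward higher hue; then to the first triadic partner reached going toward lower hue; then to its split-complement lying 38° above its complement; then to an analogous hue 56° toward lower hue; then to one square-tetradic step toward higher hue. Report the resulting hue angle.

188°

analog 56° ↑ +56°: 0 + 56 = 56°
triadic ↓ −120°: 56 − 120 = -64 → -64 + 360 = 296°
split-comp 38° ↑ +218°: 296 + 218 = 514 → 514 − 360 = 154°
analog 56° ↓ −56°: 154 − 56 = 98°
square ↑ +90°: 98 + 90 = 188°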